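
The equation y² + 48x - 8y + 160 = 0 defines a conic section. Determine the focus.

Only y is squared. Complete the square in y: (y - 4)² = -48(x + 3).
Vertex (-3, 4); 4p = -48 so p = -12. Opens left.
Focus is p units from the vertex along the axis: (h + p, k).

(-15, 4)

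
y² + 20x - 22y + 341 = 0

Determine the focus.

Only y is squared. Complete the square in y: (y - 11)² = -20(x + 11).
Vertex (-11, 11); 4p = -20 so p = -5. Opens left.
Focus is p units from the vertex along the axis: (h + p, k).

(-16, 11)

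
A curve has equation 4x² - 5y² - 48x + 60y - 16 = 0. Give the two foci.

4(x² - 12x) -5(y² - 12y) = 16
Completing the square gives 4(x - 6)² -5(y - 6)² = 16 + 144 - 180 = -20.
Divide through by -20 to get (y - 6)²/4 - (x - 6)²/5 = 1.
Hyperbola, center (6, 6), transverse axis vertical; a² = 4, b² = 5.
c² = a² + b² = 4 + 5 = 9, so c = 3.
Foci lie on the vertical axis through the center: (h, k ± c).

(6, 3) and (6, 9)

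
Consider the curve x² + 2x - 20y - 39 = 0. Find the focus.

Only x is squared. Complete the square in x: (x + 1)² = 20(y + 2).
Vertex (-1, -2); 4p = 20 so p = 5. Opens up.
Focus is p units from the vertex along the axis: (h, k + p).

(-1, 3)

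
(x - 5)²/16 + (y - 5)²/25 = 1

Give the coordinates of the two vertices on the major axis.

Center (5, 5). The larger denominator 25 sits under the y-term, so the major axis is vertical; a² = 25, b² = 16.
a = 5. Vertices at (h, k ± a).

(5, 0) and (5, 10)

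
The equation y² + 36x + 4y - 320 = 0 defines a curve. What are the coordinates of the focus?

(0, -2)

Only y is squared. Complete the square in y: (y + 2)² = -36(x - 9).
Vertex (9, -2); 4p = -36 so p = -9. Opens left.
Focus is p units from the vertex along the axis: (h + p, k).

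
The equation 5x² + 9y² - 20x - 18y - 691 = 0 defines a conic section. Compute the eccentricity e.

e = 2/3

Collect terms: 5(x² - 4x) + 9(y² - 2y) = 691
5(x - 2)² + 9(y - 1)² = 691 + 20 + 9 = 720
Divide through by 720 to get (x - 2)²/144 + (y - 1)²/80 = 1.
Ellipse, center (2, 1), major axis horizontal; a² = 144, b² = 80.
c² = a² - b² = 64, so c = 8.
e = c/a = 8/12 = 2/3.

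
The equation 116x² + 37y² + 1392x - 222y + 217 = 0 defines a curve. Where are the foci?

(-6, 3 - √79) and (-6, 3 + √79)

Group: 116(x² + 12x) + 37(y² - 6y) = -217
Complete the square in x and y: 116(x + 6)² + 37(y - 3)² = -217 + 4176 + 333 = 4292
Divide through by 4292 to get (x + 6)²/37 + (y - 3)²/116 = 1.
Ellipse, center (-6, 3), major axis vertical; a² = 116, b² = 37.
c² = a² - b² = 116 - 37 = 79, so c = √79.
Foci lie on the vertical axis through the center: (h, k ± c).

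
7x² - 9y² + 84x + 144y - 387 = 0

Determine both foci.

Rearranging, 7(x² + 12x) -9(y² - 16y) = 387.
Complete the square in x and y: 7(x + 6)² -9(y - 8)² = 387 + 252 - 576 = 63
Dividing both sides by 63: (x + 6)²/9 - (y - 8)²/7 = 1
Hyperbola, center (-6, 8), transverse axis horizontal; a² = 9, b² = 7.
c² = a² + b² = 9 + 7 = 16, so c = 4.
Foci lie on the horizontal axis through the center: (h ± c, k).

(-10, 8) and (-2, 8)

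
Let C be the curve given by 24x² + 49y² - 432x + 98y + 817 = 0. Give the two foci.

Group the x- and y-terms: 24(x² - 18x) + 49(y² + 2y) = -817
Completing the square gives 24(x - 9)² + 49(y + 1)² = -817 + 1944 + 49 = 1176.
Dividing both sides by 1176: (x - 9)²/49 + (y + 1)²/24 = 1
Ellipse, center (9, -1), major axis horizontal; a² = 49, b² = 24.
c² = a² - b² = 49 - 24 = 25, so c = 5.
Foci lie on the horizontal axis through the center: (h ± c, k).

(4, -1) and (14, -1)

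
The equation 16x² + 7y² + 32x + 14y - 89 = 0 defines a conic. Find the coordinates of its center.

(-1, -1)

Collect terms: 16(x² + 2x) + 7(y² + 2y) = 89
16(x + 1)² + 7(y + 1)² = 89 + 16 + 7 = 112
Dividing both sides by 112: (x + 1)²/7 + (y + 1)²/16 = 1
Ellipse with center (-1, -1).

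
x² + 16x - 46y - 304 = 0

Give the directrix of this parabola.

y = -39/2

Only x is squared. Complete the square in x: (x + 8)² = 46(y + 8).
Vertex (-8, -8); 4p = 46 so p = 23/2. Opens up.
Directrix is the horizontal line y = k − p = -8 − (23/2) = -39/2.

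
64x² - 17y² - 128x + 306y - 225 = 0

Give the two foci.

Collect terms: 64(x² - 2x) -17(y² - 18y) = 225
Completing the square gives 64(x - 1)² -17(y - 9)² = 225 + 64 - 1377 = -1088.
Divide through by -1088 to get (y - 9)²/64 - (x - 1)²/17 = 1.
Hyperbola, center (1, 9), transverse axis vertical; a² = 64, b² = 17.
c² = a² + b² = 64 + 17 = 81, so c = 9.
Foci lie on the vertical axis through the center: (h, k ± c).

(1, 0) and (1, 18)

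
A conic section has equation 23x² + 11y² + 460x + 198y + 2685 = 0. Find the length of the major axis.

23(x² + 20x) + 11(y² + 18y) = -2685
23(x + 10)² + 11(y + 9)² = -2685 + 2300 + 891 = 506
Divide through by 506 to get (x + 10)²/22 + (y + 9)²/46 = 1.
Ellipse, center (-10, -9), major axis vertical; a² = 46, b² = 22.
a² = 46 so a = √46; the major axis has length 2a = 2√46.

2√46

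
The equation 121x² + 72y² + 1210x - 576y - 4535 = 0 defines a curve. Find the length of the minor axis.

12√2

Group: 121(x² + 10x) + 72(y² - 8y) = 4535
Complete the square in x and y: 121(x + 5)² + 72(y - 4)² = 4535 + 3025 + 1152 = 8712
Divide through by 8712 to get (x + 5)²/72 + (y - 4)²/121 = 1.
Ellipse, center (-5, 4), major axis vertical; a² = 121, b² = 72.
b² = 72 so b = 6√2; the minor axis has length 2b = 12√2.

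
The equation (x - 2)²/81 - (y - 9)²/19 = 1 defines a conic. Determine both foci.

(-8, 9) and (12, 9)

Center (2, 9). The positive term is the x-term, so the transverse axis is horizontal; a² = 81, b² = 19.
c² = a² + b² = 81 + 19 = 100, so c = 10.
Foci lie on the horizontal axis through the center: (h ± c, k).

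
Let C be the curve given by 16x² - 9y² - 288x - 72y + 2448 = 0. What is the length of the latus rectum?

16(x² - 18x) -9(y² + 8y) = -2448
16(x - 9)² -9(y + 4)² = -2448 + 1296 - 144 = -1296
Divide through by -1296 to get (y + 4)²/144 - (x - 9)²/81 = 1.
Hyperbola, center (9, -4), transverse axis vertical; a² = 144, b² = 81.
Latus rectum length = 2b²/a = 2·81/12 = 27/2.

27/2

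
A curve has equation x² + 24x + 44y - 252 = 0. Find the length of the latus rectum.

Only x is squared. Complete the square in x: (x + 12)² = -44(y - 9).
Vertex (-12, 9); 4p = -44 so p = -11. Opens down.
Latus rectum length = |4p| = 44.

44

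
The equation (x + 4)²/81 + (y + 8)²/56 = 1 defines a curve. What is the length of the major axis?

Center (-4, -8). The larger denominator 81 sits under the x-term, so the major axis is horizontal; a² = 81, b² = 56.
a² = 81 so a = 9; the major axis has length 2a = 18.

18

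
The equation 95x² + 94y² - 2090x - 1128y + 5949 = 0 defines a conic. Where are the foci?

Group: 95(x² - 22x) + 94(y² - 12y) = -5949
Complete the square in x and y: 95(x - 11)² + 94(y - 6)² = -5949 + 11495 + 3384 = 8930
Divide by 8930: (x - 11)²/94 + (y - 6)²/95 = 1
Ellipse, center (11, 6), major axis vertical; a² = 95, b² = 94.
c² = a² - b² = 95 - 94 = 1, so c = 1.
Foci lie on the vertical axis through the center: (h, k ± c).

(11, 5) and (11, 7)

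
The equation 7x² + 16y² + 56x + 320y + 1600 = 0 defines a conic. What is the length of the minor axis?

2√7

7(x² + 8x) + 16(y² + 20y) = -1600
Completing the square gives 7(x + 4)² + 16(y + 10)² = -1600 + 112 + 1600 = 112.
Divide through by 112 to get (x + 4)²/16 + (y + 10)²/7 = 1.
Ellipse, center (-4, -10), major axis horizontal; a² = 16, b² = 7.
b² = 7 so b = √7; the minor axis has length 2b = 2√7.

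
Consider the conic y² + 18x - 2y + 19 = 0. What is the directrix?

x = 7/2

Only y is squared. Complete the square in y: (y - 1)² = -18(x + 1).
Vertex (-1, 1); 4p = -18 so p = -9/2. Opens left.
Directrix is the vertical line x = h − p = -1 − (-9/2) = 7/2.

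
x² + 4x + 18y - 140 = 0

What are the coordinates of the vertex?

(-2, 8)

Only x is squared. Complete the square in x: (x + 2)² = -18(y - 8).
Vertex (-2, 8); 4p = -18 so p = -9/2. Opens down.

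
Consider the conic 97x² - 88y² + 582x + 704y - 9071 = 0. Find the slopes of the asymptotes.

97(x² + 6x) -88(y² - 8y) = 9071
Complete the square in x and y: 97(x + 3)² -88(y - 4)² = 9071 + 873 - 1408 = 8536
Divide through by 8536 to get (x + 3)²/88 - (y - 4)²/97 = 1.
Hyperbola, center (-3, 4), transverse axis horizontal; a² = 88, b² = 97.
For a horizontal hyperbola the asymptotes have slope ±b/a.
Here that is ±√97/2√22 = ±√2134/44.

√2134/44 and -√2134/44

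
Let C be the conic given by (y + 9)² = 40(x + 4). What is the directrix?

Vertex (-4, -9); 4p = 40 so p = 10. Opens right.
Directrix is the vertical line x = h − p = -4 − (10) = -14.

x = -14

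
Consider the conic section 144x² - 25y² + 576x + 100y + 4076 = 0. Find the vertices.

Group: 144(x² + 4x) -25(y² - 4y) = -4076
144(x + 2)² -25(y - 2)² = -4076 + 576 - 100 = -3600
Divide by -3600: (y - 2)²/144 - (x + 2)²/25 = 1
Hyperbola, center (-2, 2), transverse axis vertical; a² = 144, b² = 25.
a = 12. Vertices at (h, k ± a).

(-2, -10) and (-2, 14)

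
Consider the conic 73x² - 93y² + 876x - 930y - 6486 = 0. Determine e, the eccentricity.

e = √15438/93

Group the x- and y-terms: 73(x² + 12x) -93(y² + 10y) = 6486
Complete the square in x and y: 73(x + 6)² -93(y + 5)² = 6486 + 2628 - 2325 = 6789
Divide through by 6789 to get (x + 6)²/93 - (y + 5)²/73 = 1.
Hyperbola, center (-6, -5), transverse axis horizontal; a² = 93, b² = 73.
c² = a² + b² = 166, so c = √166.
e = c/a = √166/√93 = √15438/93.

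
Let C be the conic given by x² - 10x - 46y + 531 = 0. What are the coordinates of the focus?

(5, 45/2)

Only x is squared. Complete the square in x: (x - 5)² = 46(y - 11).
Vertex (5, 11); 4p = 46 so p = 23/2. Opens up.
Focus is p units from the vertex along the axis: (h, k + p).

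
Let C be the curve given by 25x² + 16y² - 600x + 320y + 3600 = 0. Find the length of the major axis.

20

Group: 25(x² - 24x) + 16(y² + 20y) = -3600
25(x - 12)² + 16(y + 10)² = -3600 + 3600 + 1600 = 1600
Dividing both sides by 1600: (x - 12)²/64 + (y + 10)²/100 = 1
Ellipse, center (12, -10), major axis vertical; a² = 100, b² = 64.
a² = 100 so a = 10; the major axis has length 2a = 20.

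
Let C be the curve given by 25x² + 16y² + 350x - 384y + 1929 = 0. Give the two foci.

(-7, 6) and (-7, 18)

Collect terms: 25(x² + 14x) + 16(y² - 24y) = -1929
Completing the square gives 25(x + 7)² + 16(y - 12)² = -1929 + 1225 + 2304 = 1600.
Divide through by 1600 to get (x + 7)²/64 + (y - 12)²/100 = 1.
Ellipse, center (-7, 12), major axis vertical; a² = 100, b² = 64.
c² = a² - b² = 100 - 64 = 36, so c = 6.
Foci lie on the vertical axis through the center: (h, k ± c).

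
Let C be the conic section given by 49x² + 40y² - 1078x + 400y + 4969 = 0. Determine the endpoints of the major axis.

(11, -12) and (11, 2)

49(x² - 22x) + 40(y² + 10y) = -4969
Completing the square gives 49(x - 11)² + 40(y + 5)² = -4969 + 5929 + 1000 = 1960.
Dividing both sides by 1960: (x - 11)²/40 + (y + 5)²/49 = 1
Ellipse, center (11, -5), major axis vertical; a² = 49, b² = 40.
a = 7. Vertices at (h, k ± a).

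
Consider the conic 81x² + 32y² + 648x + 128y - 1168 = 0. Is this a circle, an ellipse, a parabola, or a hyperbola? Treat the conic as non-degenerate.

ellipse

No xy term. Coefficients of x² and y² are A = 81, C = 32.
A and C have the same sign but A ≠ C ⇒ ellipse.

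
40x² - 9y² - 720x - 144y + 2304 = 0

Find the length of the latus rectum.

80/3

Rearranging, 40(x² - 18x) -9(y² + 16y) = -2304.
Complete the square: 40(x - 9)² -9(y + 8)² = -2304 + 3240 - 576 = 360
Divide by 360: (x - 9)²/9 - (y + 8)²/40 = 1
Hyperbola, center (9, -8), transverse axis horizontal; a² = 9, b² = 40.
Latus rectum length = 2b²/a = 2·40/3 = 80/3.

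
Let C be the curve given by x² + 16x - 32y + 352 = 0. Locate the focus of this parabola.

Only x is squared. Complete the square in x: (x + 8)² = 32(y - 9).
Vertex (-8, 9); 4p = 32 so p = 8. Opens up.
Focus is p units from the vertex along the axis: (h, k + p).

(-8, 17)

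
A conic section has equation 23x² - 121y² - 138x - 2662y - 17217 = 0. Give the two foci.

23(x² - 6x) -121(y² + 22y) = 17217
Complete the square: 23(x - 3)² -121(y + 11)² = 17217 + 207 - 14641 = 2783
Divide through by 2783 to get (x - 3)²/121 - (y + 11)²/23 = 1.
Hyperbola, center (3, -11), transverse axis horizontal; a² = 121, b² = 23.
c² = a² + b² = 121 + 23 = 144, so c = 12.
Foci lie on the horizontal axis through the center: (h ± c, k).

(-9, -11) and (15, -11)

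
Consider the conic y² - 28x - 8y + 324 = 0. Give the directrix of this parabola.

x = 4

Only y is squared. Complete the square in y: (y - 4)² = 28(x - 11).
Vertex (11, 4); 4p = 28 so p = 7. Opens right.
Directrix is the vertical line x = h − p = 11 − (7) = 4.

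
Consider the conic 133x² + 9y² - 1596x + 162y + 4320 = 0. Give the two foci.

Rearranging, 133(x² - 12x) + 9(y² + 18y) = -4320.
Complete the square: 133(x - 6)² + 9(y + 9)² = -4320 + 4788 + 729 = 1197
Dividing both sides by 1197: (x - 6)²/9 + (y + 9)²/133 = 1
Ellipse, center (6, -9), major axis vertical; a² = 133, b² = 9.
c² = a² - b² = 133 - 9 = 124, so c = 2√31.
Foci lie on the vertical axis through the center: (h, k ± c).

(6, -9 - 2√31) and (6, -9 + 2√31)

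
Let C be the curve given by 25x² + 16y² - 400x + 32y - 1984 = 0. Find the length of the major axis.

Group the x- and y-terms: 25(x² - 16x) + 16(y² + 2y) = 1984
Completing the square gives 25(x - 8)² + 16(y + 1)² = 1984 + 1600 + 16 = 3600.
Divide through by 3600 to get (x - 8)²/144 + (y + 1)²/225 = 1.
Ellipse, center (8, -1), major axis vertical; a² = 225, b² = 144.
a² = 225 so a = 15; the major axis has length 2a = 30.

30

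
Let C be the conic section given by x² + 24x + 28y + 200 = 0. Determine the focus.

Only x is squared. Complete the square in x: (x + 12)² = -28(y + 2).
Vertex (-12, -2); 4p = -28 so p = -7. Opens down.
Focus is p units from the vertex along the axis: (h, k + p).

(-12, -9)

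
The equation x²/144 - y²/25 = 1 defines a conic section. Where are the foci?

(-13, 0) and (13, 0)

Center (0, 0). The positive term is the x-term, so the transverse axis is horizontal; a² = 144, b² = 25.
c² = a² + b² = 144 + 25 = 169, so c = 13.
Foci lie on the horizontal axis through the center: (h ± c, k).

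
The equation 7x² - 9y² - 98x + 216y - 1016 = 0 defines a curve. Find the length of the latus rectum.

Group the x- and y-terms: 7(x² - 14x) -9(y² - 24y) = 1016
7(x - 7)² -9(y - 12)² = 1016 + 343 - 1296 = 63
Divide by 63: (x - 7)²/9 - (y - 12)²/7 = 1
Hyperbola, center (7, 12), transverse axis horizontal; a² = 9, b² = 7.
Latus rectum length = 2b²/a = 2·7/3 = 14/3.

14/3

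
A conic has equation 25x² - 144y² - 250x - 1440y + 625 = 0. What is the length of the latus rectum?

288/5

Group: 25(x² - 10x) -144(y² + 10y) = -625
Completing the square gives 25(x - 5)² -144(y + 5)² = -625 + 625 - 3600 = -3600.
Dividing both sides by -3600: (y + 5)²/25 - (x - 5)²/144 = 1
Hyperbola, center (5, -5), transverse axis vertical; a² = 25, b² = 144.
Latus rectum length = 2b²/a = 2·144/5 = 288/5.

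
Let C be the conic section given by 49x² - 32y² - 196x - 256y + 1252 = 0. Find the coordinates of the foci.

Collect terms: 49(x² - 4x) -32(y² + 8y) = -1252
Complete the square in x and y: 49(x - 2)² -32(y + 4)² = -1252 + 196 - 512 = -1568
Divide through by -1568 to get (y + 4)²/49 - (x - 2)²/32 = 1.
Hyperbola, center (2, -4), transverse axis vertical; a² = 49, b² = 32.
c² = a² + b² = 49 + 32 = 81, so c = 9.
Foci lie on the vertical axis through the center: (h, k ± c).

(2, -13) and (2, 5)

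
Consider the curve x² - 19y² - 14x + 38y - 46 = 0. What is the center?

(7, 1)

Group: (x² - 14x) -19(y² - 2y) = 46
Complete the square: (x - 7)² -19(y - 1)² = 46 + 49 - 19 = 76
Divide through by 76 to get (x - 7)²/76 - (y - 1)²/4 = 1.
Hyperbola with center (7, 1).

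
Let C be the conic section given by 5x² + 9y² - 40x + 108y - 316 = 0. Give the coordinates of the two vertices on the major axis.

Rearranging, 5(x² - 8x) + 9(y² + 12y) = 316.
5(x - 4)² + 9(y + 6)² = 316 + 80 + 324 = 720
Divide through by 720 to get (x - 4)²/144 + (y + 6)²/80 = 1.
Ellipse, center (4, -6), major axis horizontal; a² = 144, b² = 80.
a = 12. Vertices at (h ± a, k).

(-8, -6) and (16, -6)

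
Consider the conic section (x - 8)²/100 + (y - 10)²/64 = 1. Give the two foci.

Center (8, 10). The larger denominator 100 sits under the x-term, so the major axis is horizontal; a² = 100, b² = 64.
c² = a² - b² = 100 - 64 = 36, so c = 6.
Foci lie on the horizontal axis through the center: (h ± c, k).

(2, 10) and (14, 10)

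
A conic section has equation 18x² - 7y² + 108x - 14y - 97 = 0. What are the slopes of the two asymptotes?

3√14/7 and -3√14/7

Group: 18(x² + 6x) -7(y² + 2y) = 97
18(x + 3)² -7(y + 1)² = 97 + 162 - 7 = 252
Divide by 252: (x + 3)²/14 - (y + 1)²/36 = 1
Hyperbola, center (-3, -1), transverse axis horizontal; a² = 14, b² = 36.
For a horizontal hyperbola the asymptotes have slope ±b/a.
Here that is ±6/√14 = ±3√14/7.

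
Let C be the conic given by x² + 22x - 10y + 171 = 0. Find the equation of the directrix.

y = 5/2

Only x is squared. Complete the square in x: (x + 11)² = 10(y - 5).
Vertex (-11, 5); 4p = 10 so p = 5/2. Opens up.
Directrix is the horizontal line y = k − p = 5 − (5/2) = 5/2.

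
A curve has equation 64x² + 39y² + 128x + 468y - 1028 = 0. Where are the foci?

(-1, -11) and (-1, -1)

64(x² + 2x) + 39(y² + 12y) = 1028
Completing the square gives 64(x + 1)² + 39(y + 6)² = 1028 + 64 + 1404 = 2496.
Dividing both sides by 2496: (x + 1)²/39 + (y + 6)²/64 = 1
Ellipse, center (-1, -6), major axis vertical; a² = 64, b² = 39.
c² = a² - b² = 64 - 39 = 25, so c = 5.
Foci lie on the vertical axis through the center: (h, k ± c).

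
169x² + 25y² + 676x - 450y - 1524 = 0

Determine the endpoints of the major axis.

169(x² + 4x) + 25(y² - 18y) = 1524
Completing the square gives 169(x + 2)² + 25(y - 9)² = 1524 + 676 + 2025 = 4225.
Divide through by 4225 to get (x + 2)²/25 + (y - 9)²/169 = 1.
Ellipse, center (-2, 9), major axis vertical; a² = 169, b² = 25.
a = 13. Vertices at (h, k ± a).

(-2, -4) and (-2, 22)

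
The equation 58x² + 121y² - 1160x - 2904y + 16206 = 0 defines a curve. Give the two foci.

(10 - 3√7, 12) and (10 + 3√7, 12)

Group: 58(x² - 20x) + 121(y² - 24y) = -16206
Complete the square: 58(x - 10)² + 121(y - 12)² = -16206 + 5800 + 17424 = 7018
Divide by 7018: (x - 10)²/121 + (y - 12)²/58 = 1
Ellipse, center (10, 12), major axis horizontal; a² = 121, b² = 58.
c² = a² - b² = 121 - 58 = 63, so c = 3√7.
Foci lie on the horizontal axis through the center: (h ± c, k).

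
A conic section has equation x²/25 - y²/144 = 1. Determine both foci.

(-13, 0) and (13, 0)

Center (0, 0). The positive term is the x-term, so the transverse axis is horizontal; a² = 25, b² = 144.
c² = a² + b² = 25 + 144 = 169, so c = 13.
Foci lie on the horizontal axis through the center: (h ± c, k).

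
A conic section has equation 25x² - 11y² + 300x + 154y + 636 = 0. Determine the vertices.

(-6, 2) and (-6, 12)

25(x² + 12x) -11(y² - 14y) = -636
Completing the square gives 25(x + 6)² -11(y - 7)² = -636 + 900 - 539 = -275.
Divide by -275: (y - 7)²/25 - (x + 6)²/11 = 1
Hyperbola, center (-6, 7), transverse axis vertical; a² = 25, b² = 11.
a = 5. Vertices at (h, k ± a).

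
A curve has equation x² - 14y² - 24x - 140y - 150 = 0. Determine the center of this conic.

(12, -5)

Group: (x² - 24x) -14(y² + 10y) = 150
Complete the square: (x - 12)² -14(y + 5)² = 150 + 144 - 350 = -56
Divide through by -56 to get (y + 5)²/4 - (x - 12)²/56 = 1.
Hyperbola with center (12, -5).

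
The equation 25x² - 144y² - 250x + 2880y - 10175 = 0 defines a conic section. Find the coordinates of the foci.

(5, -3) and (5, 23)

Rearranging, 25(x² - 10x) -144(y² - 20y) = 10175.
25(x - 5)² -144(y - 10)² = 10175 + 625 - 14400 = -3600
Divide through by -3600 to get (y - 10)²/25 - (x - 5)²/144 = 1.
Hyperbola, center (5, 10), transverse axis vertical; a² = 25, b² = 144.
c² = a² + b² = 25 + 144 = 169, so c = 13.
Foci lie on the vertical axis through the center: (h, k ± c).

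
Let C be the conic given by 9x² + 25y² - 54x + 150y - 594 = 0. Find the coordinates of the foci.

(-5, -3) and (11, -3)

Collect terms: 9(x² - 6x) + 25(y² + 6y) = 594
9(x - 3)² + 25(y + 3)² = 594 + 81 + 225 = 900
Divide through by 900 to get (x - 3)²/100 + (y + 3)²/36 = 1.
Ellipse, center (3, -3), major axis horizontal; a² = 100, b² = 36.
c² = a² - b² = 100 - 36 = 64, so c = 8.
Foci lie on the horizontal axis through the center: (h ± c, k).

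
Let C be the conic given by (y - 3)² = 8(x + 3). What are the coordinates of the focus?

Vertex (-3, 3); 4p = 8 so p = 2. Opens right.
Focus is p units from the vertex along the axis: (h + p, k).

(-1, 3)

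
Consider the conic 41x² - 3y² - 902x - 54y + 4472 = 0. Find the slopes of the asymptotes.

√123/3 and -√123/3

41(x² - 22x) -3(y² + 18y) = -4472
Complete the square in x and y: 41(x - 11)² -3(y + 9)² = -4472 + 4961 - 243 = 246
Divide by 246: (x - 11)²/6 - (y + 9)²/82 = 1
Hyperbola, center (11, -9), transverse axis horizontal; a² = 6, b² = 82.
For a horizontal hyperbola the asymptotes have slope ±b/a.
Here that is ±√82/√6 = ±√123/3.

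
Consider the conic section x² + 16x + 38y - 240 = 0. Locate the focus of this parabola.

(-8, -3/2)

Only x is squared. Complete the square in x: (x + 8)² = -38(y - 8).
Vertex (-8, 8); 4p = -38 so p = -19/2. Opens down.
Focus is p units from the vertex along the axis: (h, k + p).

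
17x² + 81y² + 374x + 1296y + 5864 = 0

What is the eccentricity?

17(x² + 22x) + 81(y² + 16y) = -5864
17(x + 11)² + 81(y + 8)² = -5864 + 2057 + 5184 = 1377
Dividing both sides by 1377: (x + 11)²/81 + (y + 8)²/17 = 1
Ellipse, center (-11, -8), major axis horizontal; a² = 81, b² = 17.
c² = a² - b² = 64, so c = 8.
e = c/a = 8/9.

e = 8/9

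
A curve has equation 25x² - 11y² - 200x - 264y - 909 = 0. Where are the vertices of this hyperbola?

(4, -17) and (4, -7)

Group the x- and y-terms: 25(x² - 8x) -11(y² + 24y) = 909
25(x - 4)² -11(y + 12)² = 909 + 400 - 1584 = -275
Divide through by -275 to get (y + 12)²/25 - (x - 4)²/11 = 1.
Hyperbola, center (4, -12), transverse axis vertical; a² = 25, b² = 11.
a = 5. Vertices at (h, k ± a).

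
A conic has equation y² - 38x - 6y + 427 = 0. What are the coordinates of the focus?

(41/2, 3)

Only y is squared. Complete the square in y: (y - 3)² = 38(x - 11).
Vertex (11, 3); 4p = 38 so p = 19/2. Opens right.
Focus is p units from the vertex along the axis: (h + p, k).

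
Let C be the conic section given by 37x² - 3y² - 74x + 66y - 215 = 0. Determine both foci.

(1, 11 - 2√10) and (1, 11 + 2√10)

37(x² - 2x) -3(y² - 22y) = 215
37(x - 1)² -3(y - 11)² = 215 + 37 - 363 = -111
Divide through by -111 to get (y - 11)²/37 - (x - 1)²/3 = 1.
Hyperbola, center (1, 11), transverse axis vertical; a² = 37, b² = 3.
c² = a² + b² = 37 + 3 = 40, so c = 2√10.
Foci lie on the vertical axis through the center: (h, k ± c).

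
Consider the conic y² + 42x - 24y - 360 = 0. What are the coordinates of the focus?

Only y is squared. Complete the square in y: (y - 12)² = -42(x - 12).
Vertex (12, 12); 4p = -42 so p = -21/2. Opens left.
Focus is p units from the vertex along the axis: (h + p, k).

(3/2, 12)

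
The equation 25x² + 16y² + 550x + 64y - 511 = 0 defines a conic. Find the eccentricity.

e = 3/5

Collect terms: 25(x² + 22x) + 16(y² + 4y) = 511
Completing the square gives 25(x + 11)² + 16(y + 2)² = 511 + 3025 + 64 = 3600.
Dividing both sides by 3600: (x + 11)²/144 + (y + 2)²/225 = 1
Ellipse, center (-11, -2), major axis vertical; a² = 225, b² = 144.
c² = a² - b² = 81, so c = 9.
e = c/a = 9/15 = 3/5.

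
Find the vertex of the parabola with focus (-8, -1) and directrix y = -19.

(-8, -10)

The vertex is the midpoint between the focus and the directrix along the axis of symmetry.
Axis is vertical (directrix is horizontal). Vertex y-coordinate = (-1 + (-19))/2 = -10; x-coordinate = -8.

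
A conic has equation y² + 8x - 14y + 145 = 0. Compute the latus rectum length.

8

Only y is squared. Complete the square in y: (y - 7)² = -8(x + 12).
Vertex (-12, 7); 4p = -8 so p = -2. Opens left.
Latus rectum length = |4p| = 8.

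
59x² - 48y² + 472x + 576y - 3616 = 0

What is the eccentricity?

Group the x- and y-terms: 59(x² + 8x) -48(y² - 12y) = 3616
Completing the square gives 59(x + 4)² -48(y - 6)² = 3616 + 944 - 1728 = 2832.
Divide by 2832: (x + 4)²/48 - (y - 6)²/59 = 1
Hyperbola, center (-4, 6), transverse axis horizontal; a² = 48, b² = 59.
c² = a² + b² = 107, so c = √107.
e = c/a = √107/4√3 = √321/12.

e = √321/12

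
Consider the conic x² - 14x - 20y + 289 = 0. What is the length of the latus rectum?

Only x is squared. Complete the square in x: (x - 7)² = 20(y - 12).
Vertex (7, 12); 4p = 20 so p = 5. Opens up.
Latus rectum length = |4p| = 20.

20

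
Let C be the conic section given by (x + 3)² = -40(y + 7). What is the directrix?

y = 3

Vertex (-3, -7); 4p = -40 so p = -10. Opens down.
Directrix is the horizontal line y = k − p = -7 − (-10) = 3.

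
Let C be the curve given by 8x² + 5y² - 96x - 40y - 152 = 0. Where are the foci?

Rearranging, 8(x² - 12x) + 5(y² - 8y) = 152.
Complete the square in x and y: 8(x - 6)² + 5(y - 4)² = 152 + 288 + 80 = 520
Divide by 520: (x - 6)²/65 + (y - 4)²/104 = 1
Ellipse, center (6, 4), major axis vertical; a² = 104, b² = 65.
c² = a² - b² = 104 - 65 = 39, so c = √39.
Foci lie on the vertical axis through the center: (h, k ± c).

(6, 4 - √39) and (6, 4 + √39)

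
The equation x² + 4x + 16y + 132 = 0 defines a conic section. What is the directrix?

y = -4

Only x is squared. Complete the square in x: (x + 2)² = -16(y + 8).
Vertex (-2, -8); 4p = -16 so p = -4. Opens down.
Directrix is the horizontal line y = k − p = -8 − (-4) = -4.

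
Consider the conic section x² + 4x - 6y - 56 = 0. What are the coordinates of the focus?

(-2, -17/2)

Only x is squared. Complete the square in x: (x + 2)² = 6(y + 10).
Vertex (-2, -10); 4p = 6 so p = 3/2. Opens up.
Focus is p units from the vertex along the axis: (h, k + p).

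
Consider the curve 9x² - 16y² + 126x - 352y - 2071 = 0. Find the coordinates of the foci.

Group: 9(x² + 14x) -16(y² + 22y) = 2071
Complete the square in x and y: 9(x + 7)² -16(y + 11)² = 2071 + 441 - 1936 = 576
Dividing both sides by 576: (x + 7)²/64 - (y + 11)²/36 = 1
Hyperbola, center (-7, -11), transverse axis horizontal; a² = 64, b² = 36.
c² = a² + b² = 64 + 36 = 100, so c = 10.
Foci lie on the horizontal axis through the center: (h ± c, k).

(-17, -11) and (3, -11)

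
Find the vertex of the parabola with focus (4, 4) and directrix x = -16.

The vertex is the midpoint between the focus and the directrix along the axis of symmetry.
Axis is horizontal (directrix is vertical). Vertex x-coordinate = (4 + (-16))/2 = -6; y-coordinate = 4.

(-6, 4)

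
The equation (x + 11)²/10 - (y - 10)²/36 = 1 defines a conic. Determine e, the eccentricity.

Center (-11, 10). The positive term is the x-term, so the transverse axis is horizontal; a² = 10, b² = 36.
c² = a² + b² = 46, so c = √46.
e = c/a = √46/√10 = √115/5.

e = √115/5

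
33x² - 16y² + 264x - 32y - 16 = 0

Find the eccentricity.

e = 7/4

Collect terms: 33(x² + 8x) -16(y² + 2y) = 16
Complete the square in x and y: 33(x + 4)² -16(y + 1)² = 16 + 528 - 16 = 528
Divide by 528: (x + 4)²/16 - (y + 1)²/33 = 1
Hyperbola, center (-4, -1), transverse axis horizontal; a² = 16, b² = 33.
c² = a² + b² = 49, so c = 7.
e = c/a = 7/4.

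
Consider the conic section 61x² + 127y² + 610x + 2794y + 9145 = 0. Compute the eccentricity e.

e = √8382/127

Collect terms: 61(x² + 10x) + 127(y² + 22y) = -9145
Complete the square: 61(x + 5)² + 127(y + 11)² = -9145 + 1525 + 15367 = 7747
Dividing both sides by 7747: (x + 5)²/127 + (y + 11)²/61 = 1
Ellipse, center (-5, -11), major axis horizontal; a² = 127, b² = 61.
c² = a² - b² = 66, so c = √66.
e = c/a = √66/√127 = √8382/127.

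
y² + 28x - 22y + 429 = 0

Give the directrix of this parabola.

Only y is squared. Complete the square in y: (y - 11)² = -28(x + 11).
Vertex (-11, 11); 4p = -28 so p = -7. Opens left.
Directrix is the vertical line x = h − p = -11 − (-7) = -4.

x = -4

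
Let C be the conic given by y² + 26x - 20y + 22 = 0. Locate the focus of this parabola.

Only y is squared. Complete the square in y: (y - 10)² = -26(x - 3).
Vertex (3, 10); 4p = -26 so p = -13/2. Opens left.
Focus is p units from the vertex along the axis: (h + p, k).

(-7/2, 10)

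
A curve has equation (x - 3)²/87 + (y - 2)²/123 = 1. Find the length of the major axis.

Center (3, 2). The larger denominator 123 sits under the y-term, so the major axis is vertical; a² = 123, b² = 87.
a² = 123 so a = √123; the major axis has length 2a = 2√123.

2√123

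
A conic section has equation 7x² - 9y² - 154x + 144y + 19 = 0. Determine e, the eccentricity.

e = 4/3

7(x² - 22x) -9(y² - 16y) = -19
Complete the square: 7(x - 11)² -9(y - 8)² = -19 + 847 - 576 = 252
Divide by 252: (x - 11)²/36 - (y - 8)²/28 = 1
Hyperbola, center (11, 8), transverse axis horizontal; a² = 36, b² = 28.
c² = a² + b² = 64, so c = 8.
e = c/a = 8/6 = 4/3.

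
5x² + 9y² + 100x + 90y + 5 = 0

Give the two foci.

Group: 5(x² + 20x) + 9(y² + 10y) = -5
Completing the square gives 5(x + 10)² + 9(y + 5)² = -5 + 500 + 225 = 720.
Dividing both sides by 720: (x + 10)²/144 + (y + 5)²/80 = 1
Ellipse, center (-10, -5), major axis horizontal; a² = 144, b² = 80.
c² = a² - b² = 144 - 80 = 64, so c = 8.
Foci lie on the horizontal axis through the center: (h ± c, k).

(-18, -5) and (-2, -5)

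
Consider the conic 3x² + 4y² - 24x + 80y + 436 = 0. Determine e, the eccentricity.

e = 1/2

Rearranging, 3(x² - 8x) + 4(y² + 20y) = -436.
Complete the square in x and y: 3(x - 4)² + 4(y + 10)² = -436 + 48 + 400 = 12
Dividing both sides by 12: (x - 4)²/4 + (y + 10)²/3 = 1
Ellipse, center (4, -10), major axis horizontal; a² = 4, b² = 3.
c² = a² - b² = 1, so c = 1.
e = c/a = 1/2.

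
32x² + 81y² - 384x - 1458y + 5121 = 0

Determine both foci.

Collect terms: 32(x² - 12x) + 81(y² - 18y) = -5121
Completing the square gives 32(x - 6)² + 81(y - 9)² = -5121 + 1152 + 6561 = 2592.
Divide through by 2592 to get (x - 6)²/81 + (y - 9)²/32 = 1.
Ellipse, center (6, 9), major axis horizontal; a² = 81, b² = 32.
c² = a² - b² = 81 - 32 = 49, so c = 7.
Foci lie on the horizontal axis through the center: (h ± c, k).

(-1, 9) and (13, 9)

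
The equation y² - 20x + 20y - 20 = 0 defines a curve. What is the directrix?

x = -11

Only y is squared. Complete the square in y: (y + 10)² = 20(x + 6).
Vertex (-6, -10); 4p = 20 so p = 5. Opens right.
Directrix is the vertical line x = h − p = -6 − (5) = -11.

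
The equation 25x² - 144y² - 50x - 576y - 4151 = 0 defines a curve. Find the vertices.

(-11, -2) and (13, -2)

25(x² - 2x) -144(y² + 4y) = 4151
25(x - 1)² -144(y + 2)² = 4151 + 25 - 576 = 3600
Divide by 3600: (x - 1)²/144 - (y + 2)²/25 = 1
Hyperbola, center (1, -2), transverse axis horizontal; a² = 144, b² = 25.
a = 12. Vertices at (h ± a, k).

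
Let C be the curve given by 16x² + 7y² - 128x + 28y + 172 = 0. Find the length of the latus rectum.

7/2

Collect terms: 16(x² - 8x) + 7(y² + 4y) = -172
Complete the square: 16(x - 4)² + 7(y + 2)² = -172 + 256 + 28 = 112
Divide through by 112 to get (x - 4)²/7 + (y + 2)²/16 = 1.
Ellipse, center (4, -2), major axis vertical; a² = 16, b² = 7.
Latus rectum length = 2b²/a = 2·7/4 = 7/2.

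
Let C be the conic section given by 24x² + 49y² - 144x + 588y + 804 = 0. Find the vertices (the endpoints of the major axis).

(-4, -6) and (10, -6)

Collect terms: 24(x² - 6x) + 49(y² + 12y) = -804
Completing the square gives 24(x - 3)² + 49(y + 6)² = -804 + 216 + 1764 = 1176.
Divide through by 1176 to get (x - 3)²/49 + (y + 6)²/24 = 1.
Ellipse, center (3, -6), major axis horizontal; a² = 49, b² = 24.
a = 7. Vertices at (h ± a, k).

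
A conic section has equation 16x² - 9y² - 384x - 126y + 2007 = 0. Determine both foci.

Rearranging, 16(x² - 24x) -9(y² + 14y) = -2007.
16(x - 12)² -9(y + 7)² = -2007 + 2304 - 441 = -144
Dividing both sides by -144: (y + 7)²/16 - (x - 12)²/9 = 1
Hyperbola, center (12, -7), transverse axis vertical; a² = 16, b² = 9.
c² = a² + b² = 16 + 9 = 25, so c = 5.
Foci lie on the vertical axis through the center: (h, k ± c).

(12, -12) and (12, -2)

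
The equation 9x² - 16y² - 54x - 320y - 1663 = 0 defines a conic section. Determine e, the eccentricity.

9(x² - 6x) -16(y² + 20y) = 1663
Complete the square: 9(x - 3)² -16(y + 10)² = 1663 + 81 - 1600 = 144
Divide by 144: (x - 3)²/16 - (y + 10)²/9 = 1
Hyperbola, center (3, -10), transverse axis horizontal; a² = 16, b² = 9.
c² = a² + b² = 25, so c = 5.
e = c/a = 5/4.

e = 5/4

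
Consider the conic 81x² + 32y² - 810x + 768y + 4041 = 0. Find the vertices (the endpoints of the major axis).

Collect terms: 81(x² - 10x) + 32(y² + 24y) = -4041
81(x - 5)² + 32(y + 12)² = -4041 + 2025 + 4608 = 2592
Dividing both sides by 2592: (x - 5)²/32 + (y + 12)²/81 = 1
Ellipse, center (5, -12), major axis vertical; a² = 81, b² = 32.
a = 9. Vertices at (h, k ± a).

(5, -21) and (5, -3)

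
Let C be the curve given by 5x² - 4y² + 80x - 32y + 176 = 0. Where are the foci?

Collect terms: 5(x² + 16x) -4(y² + 8y) = -176
Completing the square gives 5(x + 8)² -4(y + 4)² = -176 + 320 - 64 = 80.
Divide by 80: (x + 8)²/16 - (y + 4)²/20 = 1
Hyperbola, center (-8, -4), transverse axis horizontal; a² = 16, b² = 20.
c² = a² + b² = 16 + 20 = 36, so c = 6.
Foci lie on the horizontal axis through the center: (h ± c, k).

(-14, -4) and (-2, -4)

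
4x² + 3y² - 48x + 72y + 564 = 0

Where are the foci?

(6, -13) and (6, -11)

Rearranging, 4(x² - 12x) + 3(y² + 24y) = -564.
Completing the square gives 4(x - 6)² + 3(y + 12)² = -564 + 144 + 432 = 12.
Divide through by 12 to get (x - 6)²/3 + (y + 12)²/4 = 1.
Ellipse, center (6, -12), major axis vertical; a² = 4, b² = 3.
c² = a² - b² = 4 - 3 = 1, so c = 1.
Foci lie on the vertical axis through the center: (h, k ± c).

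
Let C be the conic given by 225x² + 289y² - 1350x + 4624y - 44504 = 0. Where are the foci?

(-5, -8) and (11, -8)

Collect terms: 225(x² - 6x) + 289(y² + 16y) = 44504
225(x - 3)² + 289(y + 8)² = 44504 + 2025 + 18496 = 65025
Dividing both sides by 65025: (x - 3)²/289 + (y + 8)²/225 = 1
Ellipse, center (3, -8), major axis horizontal; a² = 289, b² = 225.
c² = a² - b² = 289 - 225 = 64, so c = 8.
Foci lie on the horizontal axis through the center: (h ± c, k).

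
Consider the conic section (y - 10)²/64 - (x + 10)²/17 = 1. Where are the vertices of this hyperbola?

(-10, 2) and (-10, 18)

Center (-10, 10). The positive term is the y-term, so the transverse axis is vertical; a² = 64, b² = 17.
a = 8. Vertices at (h, k ± a).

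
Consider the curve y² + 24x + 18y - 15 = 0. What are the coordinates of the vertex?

(4, -9)

Only y is squared. Complete the square in y: (y + 9)² = -24(x - 4).
Vertex (4, -9); 4p = -24 so p = -6. Opens left.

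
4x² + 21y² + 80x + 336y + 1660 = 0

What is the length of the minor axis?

4

Group: 4(x² + 20x) + 21(y² + 16y) = -1660
Complete the square: 4(x + 10)² + 21(y + 8)² = -1660 + 400 + 1344 = 84
Divide by 84: (x + 10)²/21 + (y + 8)²/4 = 1
Ellipse, center (-10, -8), major axis horizontal; a² = 21, b² = 4.
b² = 4 so b = 2; the minor axis has length 2b = 4.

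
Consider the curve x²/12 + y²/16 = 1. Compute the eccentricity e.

Center (0, 0). The larger denominator 16 sits under the y-term, so the major axis is vertical; a² = 16, b² = 12.
c² = a² - b² = 4, so c = 2.
e = c/a = 2/4 = 1/2.

e = 1/2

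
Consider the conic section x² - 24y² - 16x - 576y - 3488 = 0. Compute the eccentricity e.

Group the x- and y-terms: (x² - 16x) -24(y² + 24y) = 3488
(x - 8)² -24(y + 12)² = 3488 + 64 - 3456 = 96
Dividing both sides by 96: (x - 8)²/96 - (y + 12)²/4 = 1
Hyperbola, center (8, -12), transverse axis horizontal; a² = 96, b² = 4.
c² = a² + b² = 100, so c = 10.
e = c/a = 10/4√6 = 5√6/12.

e = 5√6/12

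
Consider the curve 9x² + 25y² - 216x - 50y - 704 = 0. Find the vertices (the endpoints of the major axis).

Rearranging, 9(x² - 24x) + 25(y² - 2y) = 704.
Completing the square gives 9(x - 12)² + 25(y - 1)² = 704 + 1296 + 25 = 2025.
Dividing both sides by 2025: (x - 12)²/225 + (y - 1)²/81 = 1
Ellipse, center (12, 1), major axis horizontal; a² = 225, b² = 81.
a = 15. Vertices at (h ± a, k).

(-3, 1) and (27, 1)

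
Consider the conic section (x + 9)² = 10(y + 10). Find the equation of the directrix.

y = -25/2

Vertex (-9, -10); 4p = 10 so p = 5/2. Opens up.
Directrix is the horizontal line y = k − p = -10 − (5/2) = -25/2.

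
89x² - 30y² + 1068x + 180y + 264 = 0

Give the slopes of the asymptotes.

√2670/30 and -√2670/30

Group the x- and y-terms: 89(x² + 12x) -30(y² - 6y) = -264
Complete the square: 89(x + 6)² -30(y - 3)² = -264 + 3204 - 270 = 2670
Dividing both sides by 2670: (x + 6)²/30 - (y - 3)²/89 = 1
Hyperbola, center (-6, 3), transverse axis horizontal; a² = 30, b² = 89.
For a horizontal hyperbola the asymptotes have slope ±b/a.
Here that is ±√89/√30 = ±√2670/30.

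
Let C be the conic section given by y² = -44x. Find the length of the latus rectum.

44

Vertex (0, 0); 4p = -44 so p = -11. Opens left.
Latus rectum length = |4p| = 44.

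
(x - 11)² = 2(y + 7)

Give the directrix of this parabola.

y = -15/2

Vertex (11, -7); 4p = 2 so p = 1/2. Opens up.
Directrix is the horizontal line y = k − p = -7 − (1/2) = -15/2.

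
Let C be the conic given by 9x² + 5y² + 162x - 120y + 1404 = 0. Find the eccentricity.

Collect terms: 9(x² + 18x) + 5(y² - 24y) = -1404
Complete the square: 9(x + 9)² + 5(y - 12)² = -1404 + 729 + 720 = 45
Dividing both sides by 45: (x + 9)²/5 + (y - 12)²/9 = 1
Ellipse, center (-9, 12), major axis vertical; a² = 9, b² = 5.
c² = a² - b² = 4, so c = 2.
e = c/a = 2/3.

e = 2/3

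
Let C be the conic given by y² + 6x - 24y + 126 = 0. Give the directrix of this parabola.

x = 9/2

Only y is squared. Complete the square in y: (y - 12)² = -6(x - 3).
Vertex (3, 12); 4p = -6 so p = -3/2. Opens left.
Directrix is the vertical line x = h − p = 3 − (-3/2) = 9/2.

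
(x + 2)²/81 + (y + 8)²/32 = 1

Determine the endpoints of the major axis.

(-11, -8) and (7, -8)

Center (-2, -8). The larger denominator 81 sits under the x-term, so the major axis is horizontal; a² = 81, b² = 32.
a = 9. Vertices at (h ± a, k).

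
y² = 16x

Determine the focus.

(4, 0)

Vertex (0, 0); 4p = 16 so p = 4. Opens right.
Focus is p units from the vertex along the axis: (h + p, k).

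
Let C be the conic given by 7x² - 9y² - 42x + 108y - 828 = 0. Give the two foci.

Group: 7(x² - 6x) -9(y² - 12y) = 828
Completing the square gives 7(x - 3)² -9(y - 6)² = 828 + 63 - 324 = 567.
Divide by 567: (x - 3)²/81 - (y - 6)²/63 = 1
Hyperbola, center (3, 6), transverse axis horizontal; a² = 81, b² = 63.
c² = a² + b² = 81 + 63 = 144, so c = 12.
Foci lie on the horizontal axis through the center: (h ± c, k).

(-9, 6) and (15, 6)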